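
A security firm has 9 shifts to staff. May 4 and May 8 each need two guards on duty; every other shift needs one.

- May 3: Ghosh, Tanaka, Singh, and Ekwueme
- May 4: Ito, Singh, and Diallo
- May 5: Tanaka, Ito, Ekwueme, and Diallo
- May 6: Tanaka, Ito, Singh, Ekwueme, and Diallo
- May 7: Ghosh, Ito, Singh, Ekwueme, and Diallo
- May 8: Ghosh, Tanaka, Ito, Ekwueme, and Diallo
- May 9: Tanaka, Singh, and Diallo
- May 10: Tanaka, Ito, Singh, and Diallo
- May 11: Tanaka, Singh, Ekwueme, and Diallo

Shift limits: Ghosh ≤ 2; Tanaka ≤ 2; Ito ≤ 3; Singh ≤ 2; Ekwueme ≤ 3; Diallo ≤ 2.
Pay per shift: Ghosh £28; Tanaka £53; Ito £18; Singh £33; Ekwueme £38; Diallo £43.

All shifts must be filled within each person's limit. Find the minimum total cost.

£333

Picking the cheapest available guard for each shift independently would cost £263, but that ignores the shift limits.
An optimal schedule: May 3→Ghosh, May 4→Ito+Singh, May 5→Ito, May 6→Ekwueme, May 7→Ghosh, May 8→Ekwueme+Diallo, May 9→Singh, May 10→Ito, May 11→Ekwueme.
Total: 28 + 18 + 33 + 18 + 38 + 28 + 38 + 43 + 33 + 18 + 38 = £333.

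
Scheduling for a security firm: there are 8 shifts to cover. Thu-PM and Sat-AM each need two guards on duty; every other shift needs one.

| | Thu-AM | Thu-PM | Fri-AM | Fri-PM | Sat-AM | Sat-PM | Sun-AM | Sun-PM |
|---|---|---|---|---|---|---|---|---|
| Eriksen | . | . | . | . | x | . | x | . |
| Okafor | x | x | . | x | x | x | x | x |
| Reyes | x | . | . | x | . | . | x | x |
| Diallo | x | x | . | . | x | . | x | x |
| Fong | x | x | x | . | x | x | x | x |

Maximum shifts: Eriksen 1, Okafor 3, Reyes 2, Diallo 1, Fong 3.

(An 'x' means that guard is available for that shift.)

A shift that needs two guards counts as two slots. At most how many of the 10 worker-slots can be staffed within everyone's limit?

Total capacity across all guards is 1+3+2+1+3 = 10, and 10 slots are needed, so at most 10 can be filled.
An assignment achieving 10: Thu-AM→Reyes, Thu-PM→Okafor+Diallo, Fri-AM→Fong, Fri-PM→Okafor, Sat-AM→Eriksen+Fong, Sat-PM→Okafor, Sun-AM→Fong, Sun-PM→Reyes.
Loads: Eriksen 1/1, Okafor 3/3, Reyes 2/2, Diallo 1/1, Fong 3/3.

10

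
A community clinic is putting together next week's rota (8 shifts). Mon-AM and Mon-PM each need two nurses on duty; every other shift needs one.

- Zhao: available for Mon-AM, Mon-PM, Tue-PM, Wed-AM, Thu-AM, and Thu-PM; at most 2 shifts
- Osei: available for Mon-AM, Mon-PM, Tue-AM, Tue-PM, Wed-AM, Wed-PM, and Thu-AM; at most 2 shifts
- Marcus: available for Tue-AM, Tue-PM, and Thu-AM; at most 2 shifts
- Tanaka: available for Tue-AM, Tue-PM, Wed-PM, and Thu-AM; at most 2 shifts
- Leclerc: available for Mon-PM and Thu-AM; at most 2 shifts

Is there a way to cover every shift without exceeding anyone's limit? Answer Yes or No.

No

Total capacity is 10 and 10 slots are needed, so capacity alone doesn't rule it out.
Shifts {Mon-AM, Mon-PM, Wed-AM, Thu-PM} need 6 worker-slots in total, but the nurses available for any of those shifts (Zhao, Osei, and Leclerc) can supply at most 5 among them. So no valid schedule exists.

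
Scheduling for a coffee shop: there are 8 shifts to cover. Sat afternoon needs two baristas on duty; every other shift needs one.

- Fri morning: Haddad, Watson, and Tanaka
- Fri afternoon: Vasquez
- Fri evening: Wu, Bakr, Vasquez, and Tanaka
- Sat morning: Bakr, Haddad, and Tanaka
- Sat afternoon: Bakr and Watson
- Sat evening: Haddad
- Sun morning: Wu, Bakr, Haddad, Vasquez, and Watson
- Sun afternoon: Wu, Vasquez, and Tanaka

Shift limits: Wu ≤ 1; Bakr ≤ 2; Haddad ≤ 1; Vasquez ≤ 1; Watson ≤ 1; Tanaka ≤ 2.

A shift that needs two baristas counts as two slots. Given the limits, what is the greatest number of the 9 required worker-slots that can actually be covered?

Total capacity across all baristas is 1+2+1+1+1+2 = 8, and 9 slots are needed, so at most 8 can be filled.
An assignment achieving 8: Fri morning→Tanaka, Fri afternoon→Vasquez, Fri evening→Tanaka, Sat morning→Bakr, Sat afternoon→Bakr+Watson, Sat evening→Haddad, Sun afternoon→Wu.
Loads: Wu 1/1, Bakr 2/2, Haddad 1/1, Vasquez 1/1, Watson 1/1, Tanaka 2/2.

8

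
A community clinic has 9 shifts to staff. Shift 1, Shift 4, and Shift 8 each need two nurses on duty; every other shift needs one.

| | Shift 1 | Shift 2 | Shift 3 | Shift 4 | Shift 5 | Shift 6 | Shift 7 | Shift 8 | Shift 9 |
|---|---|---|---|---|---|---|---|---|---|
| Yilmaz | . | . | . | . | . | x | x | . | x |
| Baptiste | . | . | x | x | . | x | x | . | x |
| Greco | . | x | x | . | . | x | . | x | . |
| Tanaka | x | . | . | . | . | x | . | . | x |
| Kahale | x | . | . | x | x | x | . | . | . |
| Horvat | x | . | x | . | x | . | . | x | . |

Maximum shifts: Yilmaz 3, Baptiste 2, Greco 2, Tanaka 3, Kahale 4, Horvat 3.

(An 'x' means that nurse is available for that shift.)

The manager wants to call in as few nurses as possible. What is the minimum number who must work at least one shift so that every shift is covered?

5

12 slots to fill and no one can take more than 4, so at least ⌈12/4⌉ = 3 nurses are needed.
No set of 4 nurses can cover every shift (each such set leaves at least one shift with no one available or exceeds a cap).
Yilmaz, Baptiste, Greco, Kahale, and Horvat alone can cover everything: Shift 1→Kahale+Horvat, Shift 2→Greco, Shift 3→Baptiste, Shift 4→Baptiste+Kahale, Shift 5→Kahale, Shift 6→Yilmaz, Shift 7→Yilmaz, Shift 8→Greco+Horvat, Shift 9→Yilmaz.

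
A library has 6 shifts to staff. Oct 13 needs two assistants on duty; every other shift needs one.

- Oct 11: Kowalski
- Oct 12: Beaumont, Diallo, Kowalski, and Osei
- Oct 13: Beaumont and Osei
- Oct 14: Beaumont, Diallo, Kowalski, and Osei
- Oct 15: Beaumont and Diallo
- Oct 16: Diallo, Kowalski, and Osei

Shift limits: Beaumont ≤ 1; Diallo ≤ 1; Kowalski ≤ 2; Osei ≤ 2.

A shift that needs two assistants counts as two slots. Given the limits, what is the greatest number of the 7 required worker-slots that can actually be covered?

Total capacity across all assistants is 1+1+2+2 = 6, and 7 slots are needed, so at most 6 can be filled.
An assignment achieving 6: Oct 11→Kowalski, Oct 12→Osei, Oct 13→Beaumont+Osei, Oct 15→Diallo, Oct 16→Kowalski.
Loads: Beaumont 1/1, Diallo 1/1, Kowalski 2/2, Osei 2/2.

6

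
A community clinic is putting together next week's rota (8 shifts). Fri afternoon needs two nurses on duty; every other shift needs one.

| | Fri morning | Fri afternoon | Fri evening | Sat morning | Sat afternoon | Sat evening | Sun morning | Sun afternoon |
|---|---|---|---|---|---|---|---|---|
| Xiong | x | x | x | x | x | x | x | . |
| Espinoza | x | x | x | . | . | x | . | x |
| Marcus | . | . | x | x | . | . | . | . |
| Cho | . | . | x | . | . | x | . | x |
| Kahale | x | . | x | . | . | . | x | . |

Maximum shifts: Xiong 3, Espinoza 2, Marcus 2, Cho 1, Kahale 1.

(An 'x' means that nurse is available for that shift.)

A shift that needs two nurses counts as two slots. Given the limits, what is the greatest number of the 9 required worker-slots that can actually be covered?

Total capacity across all nurses is 3+2+2+1+1 = 9, and 9 slots are needed, so at most 9 can be filled.
An assignment achieving 9: Fri morning→Kahale, Fri afternoon→Xiong+Espinoza, Fri evening→Marcus, Sat morning→Marcus, Sat afternoon→Xiong, Sat evening→Cho, Sun morning→Xiong, Sun afternoon→Espinoza.
Loads: Xiong 3/3, Espinoza 2/2, Marcus 2/2, Cho 1/1, Kahale 1/1.

9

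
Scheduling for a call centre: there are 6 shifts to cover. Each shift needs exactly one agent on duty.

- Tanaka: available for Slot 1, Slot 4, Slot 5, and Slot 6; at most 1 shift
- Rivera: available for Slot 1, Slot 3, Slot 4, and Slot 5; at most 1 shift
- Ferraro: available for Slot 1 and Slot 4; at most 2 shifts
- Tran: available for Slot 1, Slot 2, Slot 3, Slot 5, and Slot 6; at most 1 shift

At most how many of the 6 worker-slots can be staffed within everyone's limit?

Total capacity across all agents is 1+1+2+1 = 5, and 6 slots are needed, so at most 5 can be filled.
An assignment achieving 5: Slot 1→Ferraro, Slot 2→Tran, Slot 3→Rivera, Slot 4→Ferraro, Slot 6→Tanaka.
Loads: Tanaka 1/1, Rivera 1/1, Ferraro 2/2, Tran 1/1.

5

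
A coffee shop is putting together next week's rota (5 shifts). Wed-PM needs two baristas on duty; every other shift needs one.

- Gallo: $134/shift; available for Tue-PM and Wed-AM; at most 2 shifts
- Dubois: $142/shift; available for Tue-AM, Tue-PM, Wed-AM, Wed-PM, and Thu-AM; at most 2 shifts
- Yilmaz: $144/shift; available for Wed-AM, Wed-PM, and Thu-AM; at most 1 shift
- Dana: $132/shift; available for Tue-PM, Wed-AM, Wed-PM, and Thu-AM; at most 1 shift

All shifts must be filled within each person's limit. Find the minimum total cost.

Tue-AM can only be covered by Dubois, so that assignment is forced.
Picking the cheapest available barista for each shift independently would cost $812, but that ignores the shift limits.
An optimal schedule: Tue-AM→Dubois, Tue-PM→Gallo, Wed-AM→Gallo, Wed-PM→Dubois+Yilmaz, Thu-AM→Dana.
Total: 142 + 134 + 134 + 142 + 144 + 132 = $828.

$828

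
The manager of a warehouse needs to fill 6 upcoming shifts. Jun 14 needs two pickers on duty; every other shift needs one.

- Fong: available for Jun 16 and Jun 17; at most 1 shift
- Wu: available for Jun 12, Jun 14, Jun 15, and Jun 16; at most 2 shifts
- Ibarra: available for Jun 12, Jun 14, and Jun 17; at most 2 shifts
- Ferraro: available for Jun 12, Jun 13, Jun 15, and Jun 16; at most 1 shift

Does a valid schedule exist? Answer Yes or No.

Total capacity is 1+2+2+1 = 6 but 7 worker-slots are needed — infeasible.

No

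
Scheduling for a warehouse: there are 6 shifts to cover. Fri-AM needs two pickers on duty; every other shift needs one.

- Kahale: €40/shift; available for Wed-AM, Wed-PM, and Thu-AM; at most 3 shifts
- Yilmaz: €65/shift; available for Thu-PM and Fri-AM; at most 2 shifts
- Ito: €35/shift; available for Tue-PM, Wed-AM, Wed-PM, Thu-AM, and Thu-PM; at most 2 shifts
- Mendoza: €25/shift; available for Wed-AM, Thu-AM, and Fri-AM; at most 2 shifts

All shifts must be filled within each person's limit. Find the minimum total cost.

Tue-PM can only be covered by Ito, so that assignment is forced.
Fri-AM can only be covered by Yilmaz and Mendoza, so that assignment is forced.
Picking the cheapest available picker for each shift independently would cost €245, but that ignores the shift limits.
An optimal schedule: Tue-PM→Ito, Wed-AM→Mendoza, Wed-PM→Kahale, Thu-AM→Kahale, Thu-PM→Ito, Fri-AM→Mendoza+Yilmaz.
Total: 35 + 25 + 40 + 40 + 35 + 25 + 65 = €265.

€265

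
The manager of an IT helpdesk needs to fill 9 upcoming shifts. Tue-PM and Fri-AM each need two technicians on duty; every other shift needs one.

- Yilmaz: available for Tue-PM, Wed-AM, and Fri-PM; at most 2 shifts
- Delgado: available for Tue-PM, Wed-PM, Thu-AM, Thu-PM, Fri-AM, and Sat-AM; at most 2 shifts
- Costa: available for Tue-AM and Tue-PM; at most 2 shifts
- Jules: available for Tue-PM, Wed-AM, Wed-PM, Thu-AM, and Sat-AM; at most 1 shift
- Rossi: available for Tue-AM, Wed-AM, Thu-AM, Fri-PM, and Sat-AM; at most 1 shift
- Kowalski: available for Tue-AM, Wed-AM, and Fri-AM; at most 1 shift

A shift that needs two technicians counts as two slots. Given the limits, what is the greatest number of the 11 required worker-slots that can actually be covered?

Total capacity across all technicians is 2+2+2+1+1+1 = 9, and 11 slots are needed, so at most 9 can be filled.
An assignment achieving 9: Tue-AM→Costa, Tue-PM→Yilmaz+Costa, Wed-PM→Delgado, Thu-AM→Jules, Thu-PM→Delgado, Fri-AM→Kowalski, Fri-PM→Yilmaz, Sat-AM→Rossi.
Loads: Yilmaz 2/2, Delgado 2/2, Costa 2/2, Jules 1/1, Rossi 1/1, Kowalski 1/1.

9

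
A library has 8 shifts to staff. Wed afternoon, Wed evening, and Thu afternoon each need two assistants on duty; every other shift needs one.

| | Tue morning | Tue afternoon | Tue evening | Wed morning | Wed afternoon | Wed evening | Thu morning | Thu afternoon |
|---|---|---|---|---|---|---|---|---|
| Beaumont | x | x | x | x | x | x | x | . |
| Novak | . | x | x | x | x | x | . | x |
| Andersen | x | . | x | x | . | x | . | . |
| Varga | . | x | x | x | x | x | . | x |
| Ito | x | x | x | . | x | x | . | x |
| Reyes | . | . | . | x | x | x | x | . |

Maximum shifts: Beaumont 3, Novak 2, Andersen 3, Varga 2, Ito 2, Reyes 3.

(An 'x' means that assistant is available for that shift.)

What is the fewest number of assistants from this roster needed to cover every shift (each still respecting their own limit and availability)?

11 slots to fill and no one can take more than 3, so at least ⌈11/3⌉ = 4 assistants are needed.
No set of 4 assistants can cover every shift (each such set leaves at least one shift with no one available or exceeds a cap).
Beaumont, Novak, Andersen, Varga, and Ito alone can cover everything: Tue morning→Beaumont, Tue afternoon→Beaumont, Tue evening→Andersen, Wed morning→Novak, Wed afternoon→Varga+Ito, Wed evening→Andersen+Ito, Thu morning→Beaumont, Thu afternoon→Novak+Varga.

5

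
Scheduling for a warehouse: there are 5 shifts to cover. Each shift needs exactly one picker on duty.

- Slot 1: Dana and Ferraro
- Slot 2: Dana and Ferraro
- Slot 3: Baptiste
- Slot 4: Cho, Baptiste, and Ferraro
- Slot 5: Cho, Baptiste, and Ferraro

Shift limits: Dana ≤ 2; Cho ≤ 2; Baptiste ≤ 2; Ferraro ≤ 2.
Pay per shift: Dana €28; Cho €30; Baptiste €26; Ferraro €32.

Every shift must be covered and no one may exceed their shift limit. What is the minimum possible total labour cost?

€138

Slot 3 can only be covered by Baptiste, so that assignment is forced.
Picking the cheapest available picker for each shift independently would cost €134, but that ignores the shift limits.
An optimal schedule: Slot 1→Dana, Slot 2→Dana, Slot 3→Baptiste, Slot 4→Baptiste, Slot 5→Cho.
Total: 28 + 28 + 26 + 26 + 30 = €138.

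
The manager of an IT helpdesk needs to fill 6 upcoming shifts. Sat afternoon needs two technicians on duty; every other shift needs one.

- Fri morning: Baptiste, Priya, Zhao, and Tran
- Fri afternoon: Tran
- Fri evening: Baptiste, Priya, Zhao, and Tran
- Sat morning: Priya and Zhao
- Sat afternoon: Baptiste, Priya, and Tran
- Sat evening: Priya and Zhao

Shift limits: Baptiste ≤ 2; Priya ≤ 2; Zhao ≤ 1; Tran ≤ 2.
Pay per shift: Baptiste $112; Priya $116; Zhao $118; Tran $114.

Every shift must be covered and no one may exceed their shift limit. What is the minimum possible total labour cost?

$802

Fri afternoon can only be covered by Tran, so that assignment is forced.
Picking the cheapest available technician for each shift independently would cost $796, but that ignores the shift limits.
An optimal schedule: Fri morning→Baptiste, Fri afternoon→Tran, Fri evening→Zhao, Sat morning→Priya, Sat afternoon→Baptiste+Tran, Sat evening→Priya.
Total: 112 + 114 + 118 + 116 + 112 + 114 + 116 = $802.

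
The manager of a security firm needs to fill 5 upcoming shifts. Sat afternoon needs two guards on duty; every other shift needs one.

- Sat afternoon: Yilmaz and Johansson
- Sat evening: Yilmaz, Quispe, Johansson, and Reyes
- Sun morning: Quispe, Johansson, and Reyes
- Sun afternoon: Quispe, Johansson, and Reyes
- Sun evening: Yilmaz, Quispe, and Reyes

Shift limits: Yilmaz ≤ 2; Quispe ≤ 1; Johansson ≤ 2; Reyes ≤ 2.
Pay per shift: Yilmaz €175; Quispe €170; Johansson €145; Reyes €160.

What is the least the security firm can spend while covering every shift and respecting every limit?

Sat afternoon can only be covered by Yilmaz and Johansson, so that assignment is forced.
Picking the cheapest available guard for each shift independently would cost €915, but that ignores the shift limits.
An optimal schedule: Sat afternoon→Johansson+Yilmaz, Sat evening→Quispe, Sun morning→Johansson, Sun afternoon→Reyes, Sun evening→Reyes.
Total: 145 + 175 + 170 + 145 + 160 + 160 = €955.

€955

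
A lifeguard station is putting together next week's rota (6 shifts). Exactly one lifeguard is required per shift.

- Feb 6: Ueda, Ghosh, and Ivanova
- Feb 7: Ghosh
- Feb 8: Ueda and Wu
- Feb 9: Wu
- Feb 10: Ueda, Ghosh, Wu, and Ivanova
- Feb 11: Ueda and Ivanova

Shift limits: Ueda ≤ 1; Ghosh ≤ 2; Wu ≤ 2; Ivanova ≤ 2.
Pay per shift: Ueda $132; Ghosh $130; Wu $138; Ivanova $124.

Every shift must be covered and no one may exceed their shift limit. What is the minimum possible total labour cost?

$778

Feb 7 can only be covered by Ghosh, so that assignment is forced.
Feb 9 can only be covered by Wu, so that assignment is forced.
Picking the cheapest available lifeguard for each shift independently would cost $772, but that ignores the shift limits.
An optimal schedule: Feb 6→Ivanova, Feb 7→Ghosh, Feb 8→Ueda, Feb 9→Wu, Feb 10→Ghosh, Feb 11→Ivanova.
Total: 124 + 130 + 132 + 138 + 130 + 124 = $778.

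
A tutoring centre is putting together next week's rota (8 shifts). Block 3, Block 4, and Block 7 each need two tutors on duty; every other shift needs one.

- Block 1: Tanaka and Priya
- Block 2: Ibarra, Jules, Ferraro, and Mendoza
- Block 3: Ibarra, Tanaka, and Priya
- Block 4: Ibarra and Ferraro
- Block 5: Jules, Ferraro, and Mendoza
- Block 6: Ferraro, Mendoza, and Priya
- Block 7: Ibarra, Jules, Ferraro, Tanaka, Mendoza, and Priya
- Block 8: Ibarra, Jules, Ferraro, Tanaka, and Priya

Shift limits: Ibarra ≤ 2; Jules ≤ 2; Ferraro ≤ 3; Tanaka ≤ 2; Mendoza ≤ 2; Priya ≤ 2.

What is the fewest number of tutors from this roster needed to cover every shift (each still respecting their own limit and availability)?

11 slots to fill and no one can take more than 3, so at least ⌈11/3⌉ = 4 tutors are needed.
Any 4 tutors together have capacity at most 3+2+2+2 = 9 < 11 slots, so 4 can never suffice.
Ibarra, Jules, Ferraro, Tanaka, and Mendoza alone can cover everything: Block 1→Tanaka, Block 2→Mendoza, Block 3→Ibarra+Tanaka, Block 4→Ibarra+Ferraro, Block 5→Jules, Block 6→Ferraro, Block 7→Ferraro+Mendoza, Block 8→Jules.

5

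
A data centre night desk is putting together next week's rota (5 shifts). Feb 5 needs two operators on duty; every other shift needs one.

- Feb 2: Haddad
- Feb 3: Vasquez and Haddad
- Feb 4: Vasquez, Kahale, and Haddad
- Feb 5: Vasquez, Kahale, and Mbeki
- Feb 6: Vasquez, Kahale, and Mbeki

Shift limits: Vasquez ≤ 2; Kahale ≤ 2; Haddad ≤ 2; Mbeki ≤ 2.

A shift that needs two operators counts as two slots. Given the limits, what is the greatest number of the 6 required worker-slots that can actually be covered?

Total capacity across all operators is 2+2+2+2 = 8, and 6 slots are needed, so at most 6 can be filled.
An assignment achieving 6: Feb 2→Haddad, Feb 3→Vasquez, Feb 4→Vasquez, Feb 5→Kahale+Mbeki, Feb 6→Kahale.
Loads: Vasquez 2/2, Kahale 2/2, Haddad 1/2, Mbeki 1/2.

6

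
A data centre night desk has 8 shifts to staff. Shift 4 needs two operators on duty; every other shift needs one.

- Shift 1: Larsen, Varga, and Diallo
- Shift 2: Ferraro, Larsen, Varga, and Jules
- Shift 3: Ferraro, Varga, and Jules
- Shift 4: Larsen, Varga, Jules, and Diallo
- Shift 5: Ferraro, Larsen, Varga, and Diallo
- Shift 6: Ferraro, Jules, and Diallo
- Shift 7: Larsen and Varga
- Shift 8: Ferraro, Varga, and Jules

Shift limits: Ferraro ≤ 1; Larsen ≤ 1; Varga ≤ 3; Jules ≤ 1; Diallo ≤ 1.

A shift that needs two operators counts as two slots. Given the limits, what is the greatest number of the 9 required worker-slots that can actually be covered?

7

Total capacity across all operators is 1+1+3+1+1 = 7, and 9 slots are needed, so at most 7 can be filled.
An assignment achieving 7: Shift 1→Varga, Shift 2→Varga, Shift 3→Ferraro, Shift 4→Diallo, Shift 6→Jules, Shift 7→Larsen, Shift 8→Varga.
Loads: Ferraro 1/1, Larsen 1/1, Varga 3/3, Jules 1/1, Diallo 1/1.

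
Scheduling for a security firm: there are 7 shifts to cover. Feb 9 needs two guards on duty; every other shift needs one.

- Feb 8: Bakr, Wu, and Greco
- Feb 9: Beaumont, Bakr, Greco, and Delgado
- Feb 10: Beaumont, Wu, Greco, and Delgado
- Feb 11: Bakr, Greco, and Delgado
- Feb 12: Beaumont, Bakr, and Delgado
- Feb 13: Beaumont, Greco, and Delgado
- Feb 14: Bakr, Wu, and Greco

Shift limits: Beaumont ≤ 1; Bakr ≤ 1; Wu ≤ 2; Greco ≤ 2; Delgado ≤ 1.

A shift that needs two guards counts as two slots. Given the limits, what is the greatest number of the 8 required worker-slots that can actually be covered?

Total capacity across all guards is 1+1+2+2+1 = 7, and 8 slots are needed, so at most 7 can be filled.
An assignment achieving 7: Feb 8→Bakr, Feb 9→Delgado, Feb 10→Wu, Feb 11→Greco, Feb 12→Beaumont, Feb 13→Greco, Feb 14→Wu.
Loads: Beaumont 1/1, Bakr 1/1, Wu 2/2, Greco 2/2, Delgado 1/1.

7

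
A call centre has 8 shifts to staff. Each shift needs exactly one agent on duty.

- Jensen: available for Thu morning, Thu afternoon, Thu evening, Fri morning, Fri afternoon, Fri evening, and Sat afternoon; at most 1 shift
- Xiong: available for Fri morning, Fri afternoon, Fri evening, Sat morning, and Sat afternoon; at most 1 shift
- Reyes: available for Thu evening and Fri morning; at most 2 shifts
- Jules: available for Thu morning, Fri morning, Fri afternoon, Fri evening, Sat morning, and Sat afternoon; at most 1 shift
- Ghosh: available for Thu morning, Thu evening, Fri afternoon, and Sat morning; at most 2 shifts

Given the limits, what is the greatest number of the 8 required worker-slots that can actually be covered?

Total capacity across all agents is 1+1+2+1+2 = 7, and 8 slots are needed, so at most 7 can be filled.
An assignment achieving 7: Thu morning→Jules, Thu afternoon→Jensen, Thu evening→Reyes, Fri morning→Reyes, Fri afternoon→Ghosh, Fri evening→Xiong, Sat morning→Ghosh.
Loads: Jensen 1/1, Xiong 1/1, Reyes 2/2, Jules 1/1, Ghosh 2/2.

7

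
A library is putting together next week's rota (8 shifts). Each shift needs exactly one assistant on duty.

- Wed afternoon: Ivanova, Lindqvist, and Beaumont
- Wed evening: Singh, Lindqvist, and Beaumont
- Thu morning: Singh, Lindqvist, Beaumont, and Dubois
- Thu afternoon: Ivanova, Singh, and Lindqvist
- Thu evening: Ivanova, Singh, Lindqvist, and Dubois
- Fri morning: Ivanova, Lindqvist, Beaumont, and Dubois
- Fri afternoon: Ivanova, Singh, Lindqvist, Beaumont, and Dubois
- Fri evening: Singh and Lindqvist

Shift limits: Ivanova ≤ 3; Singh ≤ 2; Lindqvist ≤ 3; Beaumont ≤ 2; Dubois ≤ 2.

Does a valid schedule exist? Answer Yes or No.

Yes

One valid schedule: Wed afternoon→Ivanova, Wed evening→Singh, Thu morning→Lindqvist, Thu afternoon→Ivanova, Thu evening→Ivanova, Fri morning→Lindqvist, Fri afternoon→Lindqvist, Fri evening→Singh.
Loads: Ivanova 3/3, Singh 2/2, Lindqvist 3/3, Beaumont 0/2, Dubois 0/2 — all within limits.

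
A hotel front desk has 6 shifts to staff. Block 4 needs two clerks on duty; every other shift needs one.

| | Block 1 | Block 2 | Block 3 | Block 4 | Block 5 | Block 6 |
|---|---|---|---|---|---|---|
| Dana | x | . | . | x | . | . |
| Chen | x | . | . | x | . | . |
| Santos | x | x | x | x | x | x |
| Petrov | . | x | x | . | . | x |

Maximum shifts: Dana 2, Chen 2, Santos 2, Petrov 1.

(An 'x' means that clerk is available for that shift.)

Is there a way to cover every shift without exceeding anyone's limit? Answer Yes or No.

No

Total capacity is 7 and 7 slots are needed, so capacity alone doesn't rule it out.
Shifts {Block 2, Block 3, Block 5, Block 6} need 4 worker-slots in total, but the clerks available for any of those shifts (Santos and Petrov) can supply at most 3 among them. So no valid schedule exists.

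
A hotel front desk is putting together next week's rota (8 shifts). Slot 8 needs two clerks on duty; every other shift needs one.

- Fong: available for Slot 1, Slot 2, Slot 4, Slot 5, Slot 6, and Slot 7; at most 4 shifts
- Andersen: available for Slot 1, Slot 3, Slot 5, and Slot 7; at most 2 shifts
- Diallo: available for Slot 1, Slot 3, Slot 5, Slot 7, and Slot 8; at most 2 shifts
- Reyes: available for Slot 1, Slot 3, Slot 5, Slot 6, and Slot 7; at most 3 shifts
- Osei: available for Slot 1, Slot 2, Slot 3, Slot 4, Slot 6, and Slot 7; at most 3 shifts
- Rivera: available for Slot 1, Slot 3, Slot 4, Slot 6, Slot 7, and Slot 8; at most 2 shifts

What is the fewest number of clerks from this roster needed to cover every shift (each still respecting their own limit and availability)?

9 slots to fill and no one can take more than 4, so at least ⌈9/4⌉ = 3 clerks are needed.
No set of 3 clerks can cover every shift (each such set leaves at least one shift with no one available or exceeds a cap).
Fong, Andersen, Diallo, and Rivera alone can cover everything: Slot 1→Andersen, Slot 2→Fong, Slot 3→Andersen, Slot 4→Fong, Slot 5→Fong, Slot 6→Fong, Slot 7→Diallo, Slot 8→Diallo+Rivera.

4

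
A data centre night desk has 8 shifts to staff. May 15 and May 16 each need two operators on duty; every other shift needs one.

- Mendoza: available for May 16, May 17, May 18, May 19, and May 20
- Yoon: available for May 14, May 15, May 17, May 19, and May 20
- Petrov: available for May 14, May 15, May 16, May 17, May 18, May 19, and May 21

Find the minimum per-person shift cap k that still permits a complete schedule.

With 3 operators and 10 worker-slots to fill, someone must work at least ⌈10/3⌉ = 4 shifts, so k ≥ 4.
k = 4 works: May 14→Yoon, May 15→Yoon+Petrov, May 16→Mendoza+Petrov, May 17→Mendoza, May 18→Mendoza, May 19→Yoon, May 20→Mendoza, May 21→Petrov.
Loads: Mendoza 4, Yoon 3, Petrov 3 — all ≤ 4.

4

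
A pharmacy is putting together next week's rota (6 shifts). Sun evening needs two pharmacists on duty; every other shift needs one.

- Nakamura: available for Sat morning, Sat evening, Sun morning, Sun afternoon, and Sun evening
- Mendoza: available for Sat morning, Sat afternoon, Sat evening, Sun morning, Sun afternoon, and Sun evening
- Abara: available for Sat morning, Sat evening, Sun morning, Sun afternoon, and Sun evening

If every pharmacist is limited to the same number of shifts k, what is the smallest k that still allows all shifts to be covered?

3

With 3 pharmacists and 7 worker-slots to fill, someone must work at least ⌈7/3⌉ = 3 shifts, so k ≥ 3.
k = 3 works: Sat morning→Nakamura, Sat afternoon→Mendoza, Sat evening→Nakamura, Sun morning→Nakamura, Sun afternoon→Mendoza, Sun evening→Mendoza+Abara.
Loads: Nakamura 3, Mendoza 3, Abara 1 — all ≤ 3.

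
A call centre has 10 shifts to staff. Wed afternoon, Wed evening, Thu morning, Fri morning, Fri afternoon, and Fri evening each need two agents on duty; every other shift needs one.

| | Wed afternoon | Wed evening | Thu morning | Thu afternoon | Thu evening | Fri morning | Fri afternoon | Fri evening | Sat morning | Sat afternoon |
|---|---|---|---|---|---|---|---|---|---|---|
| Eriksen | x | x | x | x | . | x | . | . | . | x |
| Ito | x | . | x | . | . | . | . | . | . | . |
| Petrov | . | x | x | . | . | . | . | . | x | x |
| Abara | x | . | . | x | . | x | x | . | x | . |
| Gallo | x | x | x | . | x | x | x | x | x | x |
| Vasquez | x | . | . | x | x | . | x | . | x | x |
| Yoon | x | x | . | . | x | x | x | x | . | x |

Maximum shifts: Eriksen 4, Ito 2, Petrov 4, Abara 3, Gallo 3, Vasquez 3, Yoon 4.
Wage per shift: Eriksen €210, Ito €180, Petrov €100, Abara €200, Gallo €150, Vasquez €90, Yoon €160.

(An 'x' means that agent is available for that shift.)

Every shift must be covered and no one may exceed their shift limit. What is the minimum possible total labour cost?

€2120

Fri evening can only be covered by Gallo and Yoon, so that assignment is forced.
Picking the cheapest available agent for each shift independently would cost €1960, but that ignores the shift limits.
An optimal schedule: Wed afternoon→Yoon+Ito, Wed evening→Petrov+Gallo, Thu morning→Petrov+Ito, Thu afternoon→Vasquez, Thu evening→Vasquez, Fri morning→Gallo+Yoon, Fri afternoon→Vasquez+Yoon, Fri evening→Gallo+Yoon, Sat morning→Petrov, Sat afternoon→Petrov.
Total: 160 + 180 + 100 + 150 + 100 + 180 + 90 + 90 + 150 + 160 + 90 + 160 + 150 + 160 + 100 + 100 = €2120.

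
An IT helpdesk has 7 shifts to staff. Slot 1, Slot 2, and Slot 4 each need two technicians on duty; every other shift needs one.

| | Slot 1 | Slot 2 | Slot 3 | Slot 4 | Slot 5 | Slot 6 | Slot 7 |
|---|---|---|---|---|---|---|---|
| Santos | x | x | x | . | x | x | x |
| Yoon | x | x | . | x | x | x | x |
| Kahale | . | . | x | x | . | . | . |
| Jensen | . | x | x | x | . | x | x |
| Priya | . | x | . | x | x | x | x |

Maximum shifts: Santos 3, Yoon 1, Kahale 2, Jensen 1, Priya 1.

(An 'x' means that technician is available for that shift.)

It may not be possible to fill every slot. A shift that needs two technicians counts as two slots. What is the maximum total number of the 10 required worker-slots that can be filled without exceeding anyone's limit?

8

Total capacity across all technicians is 3+1+2+1+1 = 8, and 10 slots are needed, so at most 8 can be filled.
An assignment achieving 8: Slot 1→Santos+Yoon, Slot 2→Santos+Jensen, Slot 3→Kahale, Slot 4→Kahale+Priya, Slot 5→Santos.
Loads: Santos 3/3, Yoon 1/1, Kahale 2/2, Jensen 1/1, Priya 1/1.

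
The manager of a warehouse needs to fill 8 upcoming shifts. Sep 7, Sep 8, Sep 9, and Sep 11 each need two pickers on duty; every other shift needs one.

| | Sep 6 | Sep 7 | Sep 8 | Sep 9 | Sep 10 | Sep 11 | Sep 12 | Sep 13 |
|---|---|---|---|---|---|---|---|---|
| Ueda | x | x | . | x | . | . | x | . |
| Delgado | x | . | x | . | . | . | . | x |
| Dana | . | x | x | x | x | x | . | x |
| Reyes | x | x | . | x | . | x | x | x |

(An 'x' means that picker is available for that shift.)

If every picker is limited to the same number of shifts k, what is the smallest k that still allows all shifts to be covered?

With 4 pickers and 12 worker-slots to fill, someone must work at least ⌈12/4⌉ = 3 shifts, so k ≥ 3.
k = 3 works: Sep 6→Delgado, Sep 7→Ueda+Reyes, Sep 8→Delgado+Dana, Sep 9→Ueda+Reyes, Sep 10→Dana, Sep 11→Dana+Reyes, Sep 12→Ueda, Sep 13→Delgado.
Loads: Ueda 3, Delgado 3, Dana 3, Reyes 3 — all ≤ 3.

3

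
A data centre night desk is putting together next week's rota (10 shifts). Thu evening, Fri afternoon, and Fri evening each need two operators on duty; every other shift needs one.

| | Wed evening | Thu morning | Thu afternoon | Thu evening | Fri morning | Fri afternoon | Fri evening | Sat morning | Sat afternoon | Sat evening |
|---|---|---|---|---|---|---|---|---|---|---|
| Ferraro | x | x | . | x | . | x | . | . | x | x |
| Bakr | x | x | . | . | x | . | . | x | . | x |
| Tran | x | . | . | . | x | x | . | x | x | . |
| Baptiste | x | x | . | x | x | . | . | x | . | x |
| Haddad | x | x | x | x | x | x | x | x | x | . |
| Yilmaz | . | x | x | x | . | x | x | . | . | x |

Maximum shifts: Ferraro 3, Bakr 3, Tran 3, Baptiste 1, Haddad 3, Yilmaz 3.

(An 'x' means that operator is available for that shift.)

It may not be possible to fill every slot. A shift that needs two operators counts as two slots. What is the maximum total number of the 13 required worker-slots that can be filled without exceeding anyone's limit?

13

Total capacity across all operators is 3+3+3+1+3+3 = 16, and 13 slots are needed, so at most 13 can be filled.
An assignment achieving 13: Wed evening→Tran, Thu morning→Haddad, Thu afternoon→Haddad, Thu evening→Ferraro+Baptiste, Fri morning→Bakr, Fri afternoon→Ferraro+Tran, Fri evening→Haddad+Yilmaz, Sat morning→Bakr, Sat afternoon→Ferraro, Sat evening→Bakr.
Loads: Ferraro 3/3, Bakr 3/3, Tran 2/3, Baptiste 1/1, Haddad 3/3, Yilmaz 1/3.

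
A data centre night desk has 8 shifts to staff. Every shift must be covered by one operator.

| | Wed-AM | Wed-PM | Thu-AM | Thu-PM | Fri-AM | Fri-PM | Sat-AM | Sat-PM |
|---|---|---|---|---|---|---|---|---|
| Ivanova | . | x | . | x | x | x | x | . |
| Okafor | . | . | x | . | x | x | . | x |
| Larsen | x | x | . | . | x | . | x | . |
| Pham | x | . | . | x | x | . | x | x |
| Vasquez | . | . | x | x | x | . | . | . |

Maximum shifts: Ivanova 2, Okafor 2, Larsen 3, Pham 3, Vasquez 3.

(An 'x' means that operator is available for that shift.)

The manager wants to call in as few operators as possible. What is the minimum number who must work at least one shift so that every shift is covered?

8 slots to fill and no one can take more than 3, so at least ⌈8/3⌉ = 3 operators are needed.
Ivanova, Pham, and Vasquez alone can cover everything: Wed-AM→Pham, Wed-PM→Ivanova, Thu-AM→Vasquez, Thu-PM→Vasquez, Fri-AM→Vasquez, Fri-PM→Ivanova, Sat-AM→Pham, Sat-PM→Pham.

3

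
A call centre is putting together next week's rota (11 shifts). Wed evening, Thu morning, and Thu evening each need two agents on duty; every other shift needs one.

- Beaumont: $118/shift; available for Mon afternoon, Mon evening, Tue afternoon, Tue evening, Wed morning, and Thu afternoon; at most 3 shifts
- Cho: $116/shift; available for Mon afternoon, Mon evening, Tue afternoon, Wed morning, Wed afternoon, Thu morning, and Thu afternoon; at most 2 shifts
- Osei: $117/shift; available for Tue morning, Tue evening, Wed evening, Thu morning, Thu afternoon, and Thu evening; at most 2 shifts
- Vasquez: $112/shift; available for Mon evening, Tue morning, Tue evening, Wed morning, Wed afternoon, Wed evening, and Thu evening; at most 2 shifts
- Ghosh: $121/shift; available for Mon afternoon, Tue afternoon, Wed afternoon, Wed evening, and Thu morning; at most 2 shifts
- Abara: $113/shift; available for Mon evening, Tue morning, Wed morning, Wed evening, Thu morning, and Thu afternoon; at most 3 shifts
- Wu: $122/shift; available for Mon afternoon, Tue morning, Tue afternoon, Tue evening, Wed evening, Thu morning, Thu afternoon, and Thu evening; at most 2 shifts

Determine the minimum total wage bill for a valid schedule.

Picking the cheapest available agent for each shift independently would cost $1588, but that ignores the shift limits.
An optimal schedule: Mon afternoon→Beaumont, Mon evening→Beaumont, Tue morning→Osei, Tue afternoon→Beaumont, Tue evening→Vasquez, Wed morning→Cho, Wed afternoon→Cho, Wed evening→Ghosh+Abara, Thu morning→Ghosh+Abara, Thu afternoon→Abara, Thu evening→Osei+Vasquez.
Total: 118 + 118 + 117 + 118 + 112 + 116 + 116 + 121 + 113 + 121 + 113 + 113 + 117 + 112 = $1625.

$1625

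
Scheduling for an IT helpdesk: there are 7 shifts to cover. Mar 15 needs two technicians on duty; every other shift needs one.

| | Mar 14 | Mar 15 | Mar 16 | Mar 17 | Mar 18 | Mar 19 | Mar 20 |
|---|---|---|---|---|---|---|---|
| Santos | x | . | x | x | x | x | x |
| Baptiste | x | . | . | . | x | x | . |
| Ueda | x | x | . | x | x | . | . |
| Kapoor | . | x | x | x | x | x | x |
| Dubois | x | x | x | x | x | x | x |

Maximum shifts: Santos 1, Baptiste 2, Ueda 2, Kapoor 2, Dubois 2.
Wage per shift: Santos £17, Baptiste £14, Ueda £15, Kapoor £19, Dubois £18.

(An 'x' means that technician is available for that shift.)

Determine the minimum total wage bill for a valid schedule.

£130

Picking the cheapest available technician for each shift independently would cost £124, but that ignores the shift limits.
An optimal schedule: Mar 14→Baptiste, Mar 15→Ueda+Dubois, Mar 16→Santos, Mar 17→Ueda, Mar 18→Kapoor, Mar 19→Baptiste, Mar 20→Dubois.
Total: 14 + 15 + 18 + 17 + 15 + 19 + 14 + 18 = £130.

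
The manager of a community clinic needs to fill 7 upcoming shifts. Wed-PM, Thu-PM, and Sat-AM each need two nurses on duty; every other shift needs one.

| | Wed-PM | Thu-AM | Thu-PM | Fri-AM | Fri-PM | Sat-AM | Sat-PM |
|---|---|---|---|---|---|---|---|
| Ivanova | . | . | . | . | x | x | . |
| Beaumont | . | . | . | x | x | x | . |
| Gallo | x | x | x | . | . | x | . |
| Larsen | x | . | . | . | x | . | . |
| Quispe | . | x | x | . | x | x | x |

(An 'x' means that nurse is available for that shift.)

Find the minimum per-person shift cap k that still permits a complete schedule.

3

With 5 nurses and 10 worker-slots to fill, someone must work at least ⌈10/5⌉ = 2 shifts, so k ≥ 2.
k = 2 fails: Shifts {Wed-PM, Thu-AM, Thu-PM, Sat-PM} need 6 worker-slots in total, but the nurses available for any of those shifts (Gallo, Larsen, and Quispe) can supply at most 5 among them. So no valid schedule exists.
k = 3 works: Wed-PM→Gallo+Larsen, Thu-AM→Gallo, Thu-PM→Gallo+Quispe, Fri-AM→Beaumont, Fri-PM→Ivanova, Sat-AM→Ivanova+Beaumont, Sat-PM→Quispe.
Loads: Ivanova 2, Beaumont 2, Gallo 3, Larsen 1, Quispe 2 — all ≤ 3.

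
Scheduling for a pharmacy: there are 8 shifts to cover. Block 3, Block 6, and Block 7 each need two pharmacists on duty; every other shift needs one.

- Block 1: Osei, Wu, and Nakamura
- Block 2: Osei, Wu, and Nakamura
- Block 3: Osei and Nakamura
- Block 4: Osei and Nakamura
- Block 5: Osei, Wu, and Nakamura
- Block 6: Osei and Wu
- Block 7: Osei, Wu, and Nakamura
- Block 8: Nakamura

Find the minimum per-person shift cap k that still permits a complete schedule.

4

With 3 pharmacists and 11 worker-slots to fill, someone must work at least ⌈11/3⌉ = 4 shifts, so k ≥ 4.
k = 4 works: Block 1→Osei, Block 2→Wu, Block 3→Osei+Nakamura, Block 4→Osei, Block 5→Wu, Block 6→Osei+Wu, Block 7→Wu+Nakamura, Block 8→Nakamura.
Loads: Osei 4, Wu 4, Nakamura 3 — all ≤ 4.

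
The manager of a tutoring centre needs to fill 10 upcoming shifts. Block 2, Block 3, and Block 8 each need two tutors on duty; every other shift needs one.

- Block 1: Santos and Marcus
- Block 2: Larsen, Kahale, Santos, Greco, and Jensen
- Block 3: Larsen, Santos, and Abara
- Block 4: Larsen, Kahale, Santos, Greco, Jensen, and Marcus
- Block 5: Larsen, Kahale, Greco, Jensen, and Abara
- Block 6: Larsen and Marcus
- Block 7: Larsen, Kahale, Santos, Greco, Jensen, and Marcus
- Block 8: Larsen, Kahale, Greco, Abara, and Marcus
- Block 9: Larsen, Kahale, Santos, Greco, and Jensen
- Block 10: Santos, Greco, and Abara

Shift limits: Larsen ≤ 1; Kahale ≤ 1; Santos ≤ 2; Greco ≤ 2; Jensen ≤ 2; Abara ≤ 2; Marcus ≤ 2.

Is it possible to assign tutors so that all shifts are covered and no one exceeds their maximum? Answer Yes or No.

No

Total capacity is 1+1+2+2+2+2+2 = 12 but 13 worker-slots are needed — infeasible.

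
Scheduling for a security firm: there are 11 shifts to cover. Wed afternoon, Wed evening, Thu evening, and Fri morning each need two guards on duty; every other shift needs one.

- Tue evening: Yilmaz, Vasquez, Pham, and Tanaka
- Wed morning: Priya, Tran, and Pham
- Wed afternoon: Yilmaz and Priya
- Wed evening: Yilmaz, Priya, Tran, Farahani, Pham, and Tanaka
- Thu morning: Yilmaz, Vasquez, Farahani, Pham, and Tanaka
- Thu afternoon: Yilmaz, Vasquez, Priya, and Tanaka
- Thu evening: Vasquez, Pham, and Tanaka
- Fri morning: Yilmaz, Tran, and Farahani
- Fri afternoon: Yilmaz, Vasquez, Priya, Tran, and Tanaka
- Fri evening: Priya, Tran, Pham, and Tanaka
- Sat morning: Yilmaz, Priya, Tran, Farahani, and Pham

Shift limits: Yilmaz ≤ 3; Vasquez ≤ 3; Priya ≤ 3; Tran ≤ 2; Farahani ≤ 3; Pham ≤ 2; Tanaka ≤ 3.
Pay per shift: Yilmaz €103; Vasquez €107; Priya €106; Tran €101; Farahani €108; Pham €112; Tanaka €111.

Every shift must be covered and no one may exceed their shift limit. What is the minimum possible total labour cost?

€1585

Wed afternoon can only be covered by Yilmaz and Priya, so that assignment is forced.
Picking the cheapest available guard for each shift independently would cost €1548, but that ignores the shift limits.
An optimal schedule: Tue evening→Yilmaz, Wed morning→Tran, Wed afternoon→Yilmaz+Priya, Wed evening→Priya+Farahani, Thu morning→Farahani, Thu afternoon→Vasquez, Thu evening→Vasquez+Tanaka, Fri morning→Tran+Yilmaz, Fri afternoon→Vasquez, Fri evening→Priya, Sat morning→Farahani.
Total: 103 + 101 + 103 + 106 + 106 + 108 + 108 + 107 + 107 + 111 + 101 + 103 + 107 + 106 + 108 = €1585.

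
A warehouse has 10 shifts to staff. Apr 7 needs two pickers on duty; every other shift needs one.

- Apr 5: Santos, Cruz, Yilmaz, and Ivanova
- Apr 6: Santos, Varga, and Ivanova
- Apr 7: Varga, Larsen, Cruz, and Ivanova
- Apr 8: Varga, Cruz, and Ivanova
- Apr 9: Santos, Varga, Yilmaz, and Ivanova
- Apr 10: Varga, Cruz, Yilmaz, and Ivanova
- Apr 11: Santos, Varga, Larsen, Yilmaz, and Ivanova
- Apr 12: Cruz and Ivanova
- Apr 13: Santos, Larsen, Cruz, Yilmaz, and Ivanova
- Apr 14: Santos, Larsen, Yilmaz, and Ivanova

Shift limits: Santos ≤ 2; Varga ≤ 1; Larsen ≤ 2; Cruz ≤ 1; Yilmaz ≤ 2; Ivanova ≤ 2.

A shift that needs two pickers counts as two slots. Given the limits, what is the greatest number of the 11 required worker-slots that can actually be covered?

10

Total capacity across all pickers is 2+1+2+1+2+2 = 10, and 11 slots are needed, so at most 10 can be filled.
An assignment achieving 10: Apr 5→Santos, Apr 6→Santos, Apr 7→Larsen+Ivanova, Apr 8→Varga, Apr 9→Yilmaz, Apr 10→Yilmaz, Apr 11→Ivanova, Apr 12→Cruz, Apr 14→Larsen.
Loads: Santos 2/2, Varga 1/1, Larsen 2/2, Cruz 1/1, Yilmaz 2/2, Ivanova 2/2.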